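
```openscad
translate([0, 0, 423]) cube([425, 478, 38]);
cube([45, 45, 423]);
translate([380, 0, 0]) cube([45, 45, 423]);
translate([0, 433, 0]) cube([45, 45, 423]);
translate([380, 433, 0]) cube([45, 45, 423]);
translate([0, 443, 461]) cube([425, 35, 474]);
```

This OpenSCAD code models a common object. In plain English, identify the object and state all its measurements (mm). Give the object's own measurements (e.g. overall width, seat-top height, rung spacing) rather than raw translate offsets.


A chair. The seat is a 425×478×38 mm slab with its top at z = 461 mm, on four 45×45 mm corner legs (flush with the seat edges, standing on z = 0). A flat backrest 35 mm thick, 474 mm tall, spans the full seat width and rises from the seat top along its +y edge, rear face flush with the rear of the seat.


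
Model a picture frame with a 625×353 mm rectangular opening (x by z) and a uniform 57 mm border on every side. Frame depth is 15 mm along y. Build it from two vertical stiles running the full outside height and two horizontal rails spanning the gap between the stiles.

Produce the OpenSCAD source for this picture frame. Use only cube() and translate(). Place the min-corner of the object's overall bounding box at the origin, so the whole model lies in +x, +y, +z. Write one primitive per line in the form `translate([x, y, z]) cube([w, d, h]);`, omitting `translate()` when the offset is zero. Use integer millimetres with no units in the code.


cube([57, 15, 467]);
translate([682, 0, 0]) cube([57, 15, 467]);
translate([57, 0, 0]) cube([625, 15, 57]);
translate([57, 0, 410]) cube([625, 15, 57]);


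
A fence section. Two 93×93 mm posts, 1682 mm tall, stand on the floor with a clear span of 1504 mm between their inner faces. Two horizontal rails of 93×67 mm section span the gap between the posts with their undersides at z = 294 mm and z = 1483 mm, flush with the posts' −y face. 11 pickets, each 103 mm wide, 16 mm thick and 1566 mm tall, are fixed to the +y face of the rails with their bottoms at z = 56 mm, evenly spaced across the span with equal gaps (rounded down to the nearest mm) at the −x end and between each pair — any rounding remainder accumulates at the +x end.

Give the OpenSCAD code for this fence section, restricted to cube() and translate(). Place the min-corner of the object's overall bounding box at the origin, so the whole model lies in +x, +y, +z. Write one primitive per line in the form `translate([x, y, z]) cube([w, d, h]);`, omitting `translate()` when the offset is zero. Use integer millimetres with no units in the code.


cube([93, 93, 1682]);
translate([1597, 0, 0]) cube([93, 93, 1682]);
translate([93, 0, 294]) cube([1504, 93, 67]);
translate([93, 0, 1483]) cube([1504, 93, 67]);
translate([123, 93, 56]) cube([103, 16, 1566]);
translate([256, 93, 56]) cube([103, 16, 1566]);
translate([389, 93, 56]) cube([103, 16, 1566]);
translate([522, 93, 56]) cube([103, 16, 1566]);
translate([655, 93, 56]) cube([103, 16, 1566]);
translate([788, 93, 56]) cube([103, 16, 1566]);
translate([921, 93, 56]) cube([103, 16, 1566]);
translate([1054, 93, 56]) cube([103, 16, 1566]);
translate([1187, 93, 56]) cube([103, 16, 1566]);
translate([1320, 93, 56]) cube([103, 16, 1566]);
translate([1453, 93, 56]) cube([103, 16, 1566]);


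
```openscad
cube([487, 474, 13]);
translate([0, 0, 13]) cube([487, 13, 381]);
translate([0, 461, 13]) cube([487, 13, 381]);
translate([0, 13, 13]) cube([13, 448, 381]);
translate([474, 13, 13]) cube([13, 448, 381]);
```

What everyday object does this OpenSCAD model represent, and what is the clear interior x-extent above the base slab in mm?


An open box. The internal width is 461 mm.

A 487×474 base slab with four walls standing on it — an open box. The base is 487 mm wide and the walls are 13 mm thick, so the internal width is 487 − 2 × 13 = 461 mm.


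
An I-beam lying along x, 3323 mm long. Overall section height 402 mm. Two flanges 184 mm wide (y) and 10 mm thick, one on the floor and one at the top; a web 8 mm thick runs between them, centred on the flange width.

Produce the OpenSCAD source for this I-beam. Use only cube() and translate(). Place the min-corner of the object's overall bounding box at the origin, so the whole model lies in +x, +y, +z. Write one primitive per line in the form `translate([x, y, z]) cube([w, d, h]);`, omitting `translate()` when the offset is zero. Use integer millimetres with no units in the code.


cube([3323, 184, 10]);
translate([0, 88, 10]) cube([3323, 8, 382]);
translate([0, 0, 392]) cube([3323, 184, 10]);


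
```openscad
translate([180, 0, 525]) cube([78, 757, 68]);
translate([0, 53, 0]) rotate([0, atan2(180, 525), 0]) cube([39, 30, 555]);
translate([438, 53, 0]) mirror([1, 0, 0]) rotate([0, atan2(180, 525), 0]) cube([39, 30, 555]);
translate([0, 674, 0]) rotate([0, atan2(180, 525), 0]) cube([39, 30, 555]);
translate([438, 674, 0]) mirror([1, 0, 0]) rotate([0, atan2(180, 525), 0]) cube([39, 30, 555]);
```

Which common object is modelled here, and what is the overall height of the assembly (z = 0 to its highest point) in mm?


A sawhorse. The overall height is 593 mm.

A beam across two mirrored pairs of raked legs — a sawhorse. The beam's underside is at z = 525 (matching the legs' vertical rise in atan2(180, 525)) and the beam is 68 mm tall, so its top is at 525 + 68 = 593 mm. The raked legs top out at the beam's underside, so that is the highest point.


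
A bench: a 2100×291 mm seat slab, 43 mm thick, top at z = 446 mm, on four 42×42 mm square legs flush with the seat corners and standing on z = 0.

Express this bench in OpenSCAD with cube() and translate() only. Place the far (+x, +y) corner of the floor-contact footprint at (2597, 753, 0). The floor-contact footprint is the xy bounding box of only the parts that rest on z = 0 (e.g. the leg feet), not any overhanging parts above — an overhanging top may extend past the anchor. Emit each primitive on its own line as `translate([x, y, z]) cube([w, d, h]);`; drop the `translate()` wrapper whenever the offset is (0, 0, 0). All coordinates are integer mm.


translate([497, 462, 403]) cube([2100, 291, 43]);
translate([497, 462, 0]) cube([42, 42, 403]);
translate([497, 711, 0]) cube([42, 42, 403]);
translate([2555, 462, 0]) cube([42, 42, 403]);
translate([2555, 711, 0]) cube([42, 42, 403]);


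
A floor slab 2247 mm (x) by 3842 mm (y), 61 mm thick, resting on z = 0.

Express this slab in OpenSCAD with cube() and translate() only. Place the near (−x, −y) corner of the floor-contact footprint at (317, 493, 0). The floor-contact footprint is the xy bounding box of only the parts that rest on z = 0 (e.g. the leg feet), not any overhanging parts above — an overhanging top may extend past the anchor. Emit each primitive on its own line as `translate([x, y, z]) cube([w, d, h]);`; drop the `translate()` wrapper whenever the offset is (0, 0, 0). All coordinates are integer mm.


translate([317, 493, 0]) cube([2247, 3842, 61]);


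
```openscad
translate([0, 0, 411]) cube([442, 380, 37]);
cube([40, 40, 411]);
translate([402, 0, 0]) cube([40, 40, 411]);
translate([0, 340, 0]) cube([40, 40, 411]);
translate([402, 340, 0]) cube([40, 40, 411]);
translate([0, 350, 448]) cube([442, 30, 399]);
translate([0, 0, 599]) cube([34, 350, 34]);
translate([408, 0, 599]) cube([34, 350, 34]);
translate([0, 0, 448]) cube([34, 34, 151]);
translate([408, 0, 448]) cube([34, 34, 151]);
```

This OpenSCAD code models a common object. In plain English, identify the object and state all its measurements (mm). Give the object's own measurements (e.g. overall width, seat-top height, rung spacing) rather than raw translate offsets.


A chair. The seat is a 442×380×37 mm slab with its top at z = 448 mm, on four 40×40 mm corner legs (flush with the seat edges, standing on z = 0). A flat backrest 30 mm thick, 399 mm tall, spans the full seat width and rises from the seat top along its +y edge, rear face flush with the rear of the seat. Two armrests of 34×34 mm section run along each side from the seat's front edge to the front of the backrest, top faces 185 mm above the seat top and outer faces flush with the seat's x-edges; a 34×34 mm post under the front of each armrest stands on the seat at the front corner.


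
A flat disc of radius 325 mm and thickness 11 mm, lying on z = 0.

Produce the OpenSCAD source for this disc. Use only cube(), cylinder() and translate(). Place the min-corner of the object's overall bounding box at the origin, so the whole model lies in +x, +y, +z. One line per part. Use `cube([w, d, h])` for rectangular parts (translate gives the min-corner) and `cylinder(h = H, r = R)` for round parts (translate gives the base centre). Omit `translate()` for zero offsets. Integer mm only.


translate([325, 325, 0]) cylinder(h = 11, r = 325);


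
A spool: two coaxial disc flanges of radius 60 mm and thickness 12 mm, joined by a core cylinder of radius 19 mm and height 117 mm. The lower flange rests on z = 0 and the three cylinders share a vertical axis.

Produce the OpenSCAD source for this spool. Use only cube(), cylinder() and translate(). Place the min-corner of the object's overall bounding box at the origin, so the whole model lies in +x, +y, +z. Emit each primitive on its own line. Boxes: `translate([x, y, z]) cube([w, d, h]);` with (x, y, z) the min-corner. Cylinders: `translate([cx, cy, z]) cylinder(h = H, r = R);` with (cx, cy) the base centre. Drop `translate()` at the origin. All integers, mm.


translate([60, 60, 0]) cylinder(h = 12, r = 60);
translate([60, 60, 12]) cylinder(h = 117, r = 19);
translate([60, 60, 129]) cylinder(h = 12, r = 60);


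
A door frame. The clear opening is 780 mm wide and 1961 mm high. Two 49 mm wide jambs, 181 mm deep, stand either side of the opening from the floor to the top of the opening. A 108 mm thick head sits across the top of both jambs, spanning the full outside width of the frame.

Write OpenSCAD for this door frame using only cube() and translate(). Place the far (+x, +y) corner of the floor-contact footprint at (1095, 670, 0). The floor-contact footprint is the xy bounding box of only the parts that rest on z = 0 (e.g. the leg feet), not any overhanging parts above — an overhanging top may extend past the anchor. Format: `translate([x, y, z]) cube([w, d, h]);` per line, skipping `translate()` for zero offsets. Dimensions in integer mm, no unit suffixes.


translate([217, 489, 0]) cube([49, 181, 1961]);
translate([1046, 489, 0]) cube([49, 181, 1961]);
translate([217, 489, 1961]) cube([878, 181, 108]);


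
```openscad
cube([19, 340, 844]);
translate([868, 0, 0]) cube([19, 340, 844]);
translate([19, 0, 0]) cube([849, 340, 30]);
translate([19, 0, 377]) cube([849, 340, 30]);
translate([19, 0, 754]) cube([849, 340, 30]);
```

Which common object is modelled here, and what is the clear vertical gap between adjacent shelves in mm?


A bookshelf. The clear shelf gap is 347 mm.

Two tall side panels with 3 horizontal boards between them — a bookshelf. The first two shelf undersides are at z = 0 and z = 377; with shelf thickness 30, the clear gap is 377 − 0 − 30 = 347 mm.


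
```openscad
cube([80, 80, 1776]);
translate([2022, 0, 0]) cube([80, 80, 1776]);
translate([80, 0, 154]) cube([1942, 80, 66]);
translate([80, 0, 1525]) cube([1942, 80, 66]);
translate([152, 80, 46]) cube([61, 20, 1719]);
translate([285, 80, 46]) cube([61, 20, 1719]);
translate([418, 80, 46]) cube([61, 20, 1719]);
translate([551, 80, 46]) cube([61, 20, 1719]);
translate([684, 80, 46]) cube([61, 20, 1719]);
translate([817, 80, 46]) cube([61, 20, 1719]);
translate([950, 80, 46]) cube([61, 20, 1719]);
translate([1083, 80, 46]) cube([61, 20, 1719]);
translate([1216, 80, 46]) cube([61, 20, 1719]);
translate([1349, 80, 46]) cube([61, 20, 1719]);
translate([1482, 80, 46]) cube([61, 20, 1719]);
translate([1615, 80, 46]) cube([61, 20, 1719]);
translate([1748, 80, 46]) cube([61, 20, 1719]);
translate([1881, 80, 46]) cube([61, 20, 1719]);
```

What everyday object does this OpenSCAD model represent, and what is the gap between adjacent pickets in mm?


A fence section. The picket gap is 72 mm.

Two posts, two rails, 14 pickets — a fence section. Span 1942 mm holds 14 pickets of 61 mm with 15 equal gaps: ⌊(1942 − 14·61) / 15⌋ = 72 mm.


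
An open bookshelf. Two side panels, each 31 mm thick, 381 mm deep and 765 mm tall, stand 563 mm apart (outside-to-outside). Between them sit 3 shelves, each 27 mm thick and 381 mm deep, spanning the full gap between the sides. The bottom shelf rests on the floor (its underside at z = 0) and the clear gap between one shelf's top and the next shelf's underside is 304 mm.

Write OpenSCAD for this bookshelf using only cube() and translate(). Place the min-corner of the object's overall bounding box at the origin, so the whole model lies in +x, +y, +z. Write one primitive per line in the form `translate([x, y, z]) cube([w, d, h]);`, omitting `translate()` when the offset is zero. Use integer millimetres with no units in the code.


cube([31, 381, 765]);
translate([532, 0, 0]) cube([31, 381, 765]);
translate([31, 0, 0]) cube([501, 381, 27]);
translate([31, 0, 331]) cube([501, 381, 27]);
translate([31, 0, 662]) cube([501, 381, 27]);


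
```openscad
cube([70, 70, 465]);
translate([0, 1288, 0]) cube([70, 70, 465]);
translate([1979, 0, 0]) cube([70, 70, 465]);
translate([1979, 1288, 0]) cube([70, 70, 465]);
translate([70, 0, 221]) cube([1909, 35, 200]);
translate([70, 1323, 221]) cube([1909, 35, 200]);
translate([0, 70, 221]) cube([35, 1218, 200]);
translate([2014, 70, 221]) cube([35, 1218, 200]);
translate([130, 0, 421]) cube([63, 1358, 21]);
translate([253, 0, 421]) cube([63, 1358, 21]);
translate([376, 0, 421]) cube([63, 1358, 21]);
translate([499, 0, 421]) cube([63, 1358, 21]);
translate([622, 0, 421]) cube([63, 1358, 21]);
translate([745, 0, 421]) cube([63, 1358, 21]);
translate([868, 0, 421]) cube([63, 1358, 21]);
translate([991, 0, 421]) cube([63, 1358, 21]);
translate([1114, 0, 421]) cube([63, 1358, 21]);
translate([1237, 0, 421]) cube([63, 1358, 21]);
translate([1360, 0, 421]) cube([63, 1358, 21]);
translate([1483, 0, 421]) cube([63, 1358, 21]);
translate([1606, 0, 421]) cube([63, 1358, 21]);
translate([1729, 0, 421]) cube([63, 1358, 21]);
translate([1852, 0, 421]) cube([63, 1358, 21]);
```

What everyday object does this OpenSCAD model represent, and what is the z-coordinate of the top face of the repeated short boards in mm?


A bed frame. The slat-top height is 442 mm.

Four posts, four rails, and a row of slats — a bed frame. Slats sit on the rails at z = 221 + 200 = 421; with slat thickness 21, the top is 442 mm.


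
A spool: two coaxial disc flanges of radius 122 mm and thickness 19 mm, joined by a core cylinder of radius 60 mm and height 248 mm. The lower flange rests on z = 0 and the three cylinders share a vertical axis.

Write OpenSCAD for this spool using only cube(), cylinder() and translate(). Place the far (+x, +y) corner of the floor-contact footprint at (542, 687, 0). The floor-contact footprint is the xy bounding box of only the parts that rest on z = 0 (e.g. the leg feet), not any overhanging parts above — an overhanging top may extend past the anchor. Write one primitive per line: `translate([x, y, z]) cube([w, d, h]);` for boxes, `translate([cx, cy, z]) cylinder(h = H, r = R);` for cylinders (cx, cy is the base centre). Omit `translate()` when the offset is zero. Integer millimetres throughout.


translate([420, 565, 0]) cylinder(h = 19, r = 122);
translate([420, 565, 19]) cylinder(h = 248, r = 60);
translate([420, 565, 267]) cylinder(h = 19, r = 122);


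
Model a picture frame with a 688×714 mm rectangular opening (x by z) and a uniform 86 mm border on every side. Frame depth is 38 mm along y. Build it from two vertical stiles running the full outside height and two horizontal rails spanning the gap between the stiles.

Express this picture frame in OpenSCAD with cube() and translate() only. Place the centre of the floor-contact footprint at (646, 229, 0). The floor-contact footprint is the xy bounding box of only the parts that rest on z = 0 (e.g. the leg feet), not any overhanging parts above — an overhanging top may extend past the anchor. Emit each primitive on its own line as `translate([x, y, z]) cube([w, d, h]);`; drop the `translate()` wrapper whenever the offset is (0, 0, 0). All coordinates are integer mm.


translate([216, 210, 0]) cube([86, 38, 886]);
translate([990, 210, 0]) cube([86, 38, 886]);
translate([302, 210, 0]) cube([688, 38, 86]);
translate([302, 210, 800]) cube([688, 38, 86]);


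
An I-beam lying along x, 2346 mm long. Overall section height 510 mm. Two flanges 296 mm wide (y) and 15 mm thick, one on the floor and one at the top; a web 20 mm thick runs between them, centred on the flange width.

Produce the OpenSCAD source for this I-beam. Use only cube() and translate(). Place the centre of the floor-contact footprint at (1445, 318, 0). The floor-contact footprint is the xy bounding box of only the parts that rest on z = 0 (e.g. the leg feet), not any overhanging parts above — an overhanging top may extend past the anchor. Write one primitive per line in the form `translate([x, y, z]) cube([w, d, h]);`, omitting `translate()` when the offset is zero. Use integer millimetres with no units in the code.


translate([272, 170, 0]) cube([2346, 296, 15]);
translate([272, 308, 15]) cube([2346, 20, 480]);
translate([272, 170, 495]) cube([2346, 296, 15]);


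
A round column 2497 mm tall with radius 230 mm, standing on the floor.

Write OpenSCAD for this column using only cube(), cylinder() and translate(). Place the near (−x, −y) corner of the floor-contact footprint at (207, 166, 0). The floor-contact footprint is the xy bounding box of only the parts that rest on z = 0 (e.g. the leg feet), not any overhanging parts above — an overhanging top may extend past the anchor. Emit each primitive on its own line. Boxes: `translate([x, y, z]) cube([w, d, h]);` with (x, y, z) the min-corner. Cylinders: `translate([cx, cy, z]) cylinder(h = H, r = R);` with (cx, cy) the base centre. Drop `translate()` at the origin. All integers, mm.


translate([437, 396, 0]) cylinder(h = 2497, r = 230);


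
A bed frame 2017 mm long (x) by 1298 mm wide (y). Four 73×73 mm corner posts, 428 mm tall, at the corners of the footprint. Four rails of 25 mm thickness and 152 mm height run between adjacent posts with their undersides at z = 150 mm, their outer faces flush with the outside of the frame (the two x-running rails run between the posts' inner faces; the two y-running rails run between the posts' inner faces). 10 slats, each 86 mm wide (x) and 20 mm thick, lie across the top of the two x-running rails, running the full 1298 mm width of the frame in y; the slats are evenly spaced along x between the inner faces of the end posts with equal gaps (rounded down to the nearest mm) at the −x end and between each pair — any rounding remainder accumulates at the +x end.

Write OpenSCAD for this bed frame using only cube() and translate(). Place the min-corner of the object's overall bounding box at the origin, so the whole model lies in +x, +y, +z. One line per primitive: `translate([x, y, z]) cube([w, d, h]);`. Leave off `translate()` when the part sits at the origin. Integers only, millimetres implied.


// slat z = rail_z + rail_h = 150 + 152 = 302
// slat gap = ⌊(1871 − 10·86) / 11⌋ = 91
cube([73, 73, 428]);
translate([0, 1225, 0]) cube([73, 73, 428]);
translate([1944, 0, 0]) cube([73, 73, 428]);
translate([1944, 1225, 0]) cube([73, 73, 428]);
translate([73, 0, 150]) cube([1871, 25, 152]);
translate([73, 1273, 150]) cube([1871, 25, 152]);
translate([0, 73, 150]) cube([25, 1152, 152]);
translate([1992, 73, 150]) cube([25, 1152, 152]);
translate([164, 0, 302]) cube([86, 1298, 20]);
translate([341, 0, 302]) cube([86, 1298, 20]);
translate([518, 0, 302]) cube([86, 1298, 20]);
translate([695, 0, 302]) cube([86, 1298, 20]);
translate([872, 0, 302]) cube([86, 1298, 20]);
translate([1049, 0, 302]) cube([86, 1298, 20]);
translate([1226, 0, 302]) cube([86, 1298, 20]);
translate([1403, 0, 302]) cube([86, 1298, 20]);
translate([1580, 0, 302]) cube([86, 1298, 20]);
translate([1757, 0, 302]) cube([86, 1298, 20]);


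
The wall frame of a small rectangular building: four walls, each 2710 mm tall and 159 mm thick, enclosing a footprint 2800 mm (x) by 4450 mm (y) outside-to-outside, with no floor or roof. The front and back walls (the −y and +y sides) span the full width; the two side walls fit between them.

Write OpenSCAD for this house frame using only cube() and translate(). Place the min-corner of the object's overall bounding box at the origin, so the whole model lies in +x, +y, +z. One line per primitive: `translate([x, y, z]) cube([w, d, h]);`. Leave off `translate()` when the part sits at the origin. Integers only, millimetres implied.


cube([2800, 159, 2710]);
translate([0, 4291, 0]) cube([2800, 159, 2710]);
translate([0, 159, 0]) cube([159, 4132, 2710]);
translate([2641, 159, 0]) cube([159, 4132, 2710]);


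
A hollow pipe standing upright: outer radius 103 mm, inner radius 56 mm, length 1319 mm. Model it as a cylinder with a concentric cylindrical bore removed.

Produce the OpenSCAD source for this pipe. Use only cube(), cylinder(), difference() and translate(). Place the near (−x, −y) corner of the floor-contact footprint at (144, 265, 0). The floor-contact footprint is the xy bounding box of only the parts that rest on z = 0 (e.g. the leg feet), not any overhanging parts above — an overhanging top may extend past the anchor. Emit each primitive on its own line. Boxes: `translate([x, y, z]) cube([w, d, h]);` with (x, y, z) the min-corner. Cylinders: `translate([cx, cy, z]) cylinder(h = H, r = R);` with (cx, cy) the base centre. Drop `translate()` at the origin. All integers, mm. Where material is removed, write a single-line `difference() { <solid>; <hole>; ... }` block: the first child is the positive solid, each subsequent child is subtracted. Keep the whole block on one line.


difference() { translate([247, 368, 0]) cylinder(h = 1319, r = 103); translate([247, 368, 0]) cylinder(h = 1319, r = 56); }


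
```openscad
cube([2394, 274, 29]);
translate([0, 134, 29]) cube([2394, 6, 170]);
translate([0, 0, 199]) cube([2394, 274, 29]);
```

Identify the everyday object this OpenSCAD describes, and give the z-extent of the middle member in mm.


An I-beam. The web height is 170 mm.

Two wide flanges with a thin centred web — an I-beam. Overall 228 mm minus two 29 mm flanges gives a web of 228 − 2·29 = 170 mm.


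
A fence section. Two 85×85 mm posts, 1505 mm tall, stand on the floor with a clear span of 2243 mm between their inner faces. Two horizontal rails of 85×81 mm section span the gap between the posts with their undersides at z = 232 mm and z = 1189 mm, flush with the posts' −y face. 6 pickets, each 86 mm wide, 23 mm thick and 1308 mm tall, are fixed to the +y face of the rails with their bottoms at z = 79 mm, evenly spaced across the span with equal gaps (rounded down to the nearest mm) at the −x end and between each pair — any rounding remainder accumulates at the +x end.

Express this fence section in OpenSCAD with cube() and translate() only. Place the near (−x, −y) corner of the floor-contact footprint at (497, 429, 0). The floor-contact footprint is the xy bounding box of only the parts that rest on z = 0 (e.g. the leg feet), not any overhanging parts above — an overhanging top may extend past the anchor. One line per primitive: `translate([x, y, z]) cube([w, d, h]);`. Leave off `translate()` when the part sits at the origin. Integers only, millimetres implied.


translate([497, 429, 0]) cube([85, 85, 1505]);
translate([2825, 429, 0]) cube([85, 85, 1505]);
translate([582, 429, 232]) cube([2243, 85, 81]);
translate([582, 429, 1189]) cube([2243, 85, 81]);
translate([828, 514, 79]) cube([86, 23, 1308]);
translate([1160, 514, 79]) cube([86, 23, 1308]);
translate([1492, 514, 79]) cube([86, 23, 1308]);
translate([1824, 514, 79]) cube([86, 23, 1308]);
translate([2156, 514, 79]) cube([86, 23, 1308]);
translate([2488, 514, 79]) cube([86, 23, 1308]);


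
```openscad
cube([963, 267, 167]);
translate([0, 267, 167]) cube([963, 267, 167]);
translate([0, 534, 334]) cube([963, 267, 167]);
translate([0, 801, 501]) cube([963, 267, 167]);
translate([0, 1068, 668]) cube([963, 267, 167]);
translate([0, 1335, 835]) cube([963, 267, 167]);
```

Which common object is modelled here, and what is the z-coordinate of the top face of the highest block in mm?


A staircase. The total rise is 1002 mm.

6 identical blocks, each offset up and back from the previous — a staircase. Each step is 167 mm tall and there are 6 of them, so the total rise is 6 × 167 = 1002 mm.


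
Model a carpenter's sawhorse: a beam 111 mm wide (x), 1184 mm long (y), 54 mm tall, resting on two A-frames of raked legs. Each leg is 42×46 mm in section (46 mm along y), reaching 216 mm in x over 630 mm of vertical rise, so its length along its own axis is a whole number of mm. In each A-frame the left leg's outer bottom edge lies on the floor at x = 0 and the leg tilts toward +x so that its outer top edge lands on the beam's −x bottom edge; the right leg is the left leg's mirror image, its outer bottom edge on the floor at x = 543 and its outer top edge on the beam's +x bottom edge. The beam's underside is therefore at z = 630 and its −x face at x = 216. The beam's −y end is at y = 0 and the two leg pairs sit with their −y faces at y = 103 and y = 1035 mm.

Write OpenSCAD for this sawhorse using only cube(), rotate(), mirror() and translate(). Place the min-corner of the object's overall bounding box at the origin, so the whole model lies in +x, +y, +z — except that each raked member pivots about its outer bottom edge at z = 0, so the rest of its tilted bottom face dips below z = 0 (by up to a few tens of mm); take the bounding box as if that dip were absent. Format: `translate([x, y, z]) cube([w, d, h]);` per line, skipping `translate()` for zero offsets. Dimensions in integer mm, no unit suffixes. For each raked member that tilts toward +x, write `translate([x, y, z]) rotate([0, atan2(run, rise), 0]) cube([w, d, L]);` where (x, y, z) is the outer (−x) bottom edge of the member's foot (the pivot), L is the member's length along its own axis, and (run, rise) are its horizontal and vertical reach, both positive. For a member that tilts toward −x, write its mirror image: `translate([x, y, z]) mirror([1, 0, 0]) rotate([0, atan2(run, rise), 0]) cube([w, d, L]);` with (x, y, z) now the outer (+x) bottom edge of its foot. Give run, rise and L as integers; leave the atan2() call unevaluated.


translate([216, 0, 630]) cube([111, 1184, 54]);
translate([0, 103, 0]) rotate([0, atan2(216, 630), 0]) cube([42, 46, 666]);
translate([543, 103, 0]) mirror([1, 0, 0]) rotate([0, atan2(216, 630), 0]) cube([42, 46, 666]);
translate([0, 1035, 0]) rotate([0, atan2(216, 630), 0]) cube([42, 46, 666]);
translate([543, 1035, 0]) mirror([1, 0, 0]) rotate([0, atan2(216, 630), 0]) cube([42, 46, 666]);


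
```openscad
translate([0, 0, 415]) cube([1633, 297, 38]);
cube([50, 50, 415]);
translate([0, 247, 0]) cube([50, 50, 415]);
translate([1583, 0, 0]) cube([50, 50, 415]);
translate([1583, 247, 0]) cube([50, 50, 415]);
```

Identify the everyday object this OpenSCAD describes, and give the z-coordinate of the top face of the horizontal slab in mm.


A bench. The seat-top height is 453 mm.

A long slab on four corner posts — a bench. The slab sits at z = 415 with thickness 38, so the top is 415 + 38 = 453 mm.


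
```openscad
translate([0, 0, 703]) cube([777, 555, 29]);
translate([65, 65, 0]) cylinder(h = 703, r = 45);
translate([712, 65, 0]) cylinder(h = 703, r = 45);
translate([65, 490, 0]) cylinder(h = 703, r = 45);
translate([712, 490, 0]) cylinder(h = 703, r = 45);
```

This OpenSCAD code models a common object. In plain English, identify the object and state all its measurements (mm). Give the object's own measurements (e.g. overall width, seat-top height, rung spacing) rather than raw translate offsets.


A rectangular dining table. The top is 777×555×29 mm with its upper surface at z = 732 mm. It stands on four round legs of 90 mm diameter, each leg's bounding box inset 20 mm from the nearest pair of top edges, running from the floor to the underside of the top.


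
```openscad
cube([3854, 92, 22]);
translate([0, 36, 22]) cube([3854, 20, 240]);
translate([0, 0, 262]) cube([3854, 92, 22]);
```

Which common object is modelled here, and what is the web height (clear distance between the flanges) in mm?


An I-beam. The web height is 240 mm.

Two wide flanges with a thin centred web — an I-beam. Overall 284 mm minus two 22 mm flanges gives a web of 284 − 2·22 = 240 mm.


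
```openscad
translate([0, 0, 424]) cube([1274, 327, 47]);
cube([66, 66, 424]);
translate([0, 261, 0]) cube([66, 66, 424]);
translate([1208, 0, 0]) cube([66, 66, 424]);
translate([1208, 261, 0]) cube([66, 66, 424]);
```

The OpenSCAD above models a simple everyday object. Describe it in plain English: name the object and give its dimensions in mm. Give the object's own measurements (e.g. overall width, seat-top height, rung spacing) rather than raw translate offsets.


A long wooden bench with a 1274 mm (x) × 327 mm (y) seat, 47 mm thick, its top surface 471 mm above the floor. Four 66 mm square legs at the seat corners, flush with the edges, run from z = 0 to the seat underside.


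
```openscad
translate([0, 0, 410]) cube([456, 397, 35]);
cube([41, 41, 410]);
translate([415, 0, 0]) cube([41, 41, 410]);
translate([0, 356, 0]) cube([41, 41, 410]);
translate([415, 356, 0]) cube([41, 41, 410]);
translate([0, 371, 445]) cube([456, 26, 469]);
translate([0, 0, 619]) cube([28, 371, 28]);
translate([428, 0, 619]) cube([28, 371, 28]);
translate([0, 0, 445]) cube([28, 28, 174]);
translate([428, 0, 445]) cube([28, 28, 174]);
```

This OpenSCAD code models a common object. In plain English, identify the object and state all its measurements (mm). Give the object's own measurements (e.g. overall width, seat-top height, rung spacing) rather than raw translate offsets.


A chair. The seat is a 456×397×35 mm slab with its top at z = 445 mm, on four 41×41 mm corner legs (flush with the seat edges, standing on z = 0). A flat backrest 26 mm thick, 469 mm tall, spans the full seat width and rises from the seat top along its +y edge, rear face flush with the rear of the seat. Two armrests of 28×28 mm section run along each side from the seat's front edge to the front of the backrest, top faces 202 mm above the seat top and outer faces flush with the seat's x-edges; a 28×28 mm post under the front of each armrest stands on the seat at the front corner.


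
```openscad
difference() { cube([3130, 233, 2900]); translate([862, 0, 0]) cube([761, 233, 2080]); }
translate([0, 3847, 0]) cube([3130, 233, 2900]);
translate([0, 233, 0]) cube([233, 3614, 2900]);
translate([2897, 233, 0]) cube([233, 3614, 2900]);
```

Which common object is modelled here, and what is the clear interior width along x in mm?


A single room. The interior width is 2664 mm.

Four walls enclosing a rectangle with a door in the front wall — a room. Outside width 3130 minus two 233 mm walls gives 2664 mm.


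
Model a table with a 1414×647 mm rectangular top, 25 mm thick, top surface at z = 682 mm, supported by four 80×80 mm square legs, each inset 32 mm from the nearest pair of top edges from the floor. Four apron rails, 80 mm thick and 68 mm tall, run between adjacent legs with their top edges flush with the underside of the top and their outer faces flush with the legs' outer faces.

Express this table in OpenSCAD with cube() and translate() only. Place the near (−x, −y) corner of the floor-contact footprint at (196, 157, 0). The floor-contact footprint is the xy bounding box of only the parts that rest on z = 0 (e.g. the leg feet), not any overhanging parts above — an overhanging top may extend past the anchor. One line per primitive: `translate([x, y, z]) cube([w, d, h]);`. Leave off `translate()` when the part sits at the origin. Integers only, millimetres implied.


// leg_h = 682 - 25 = 657
// apron z = 657 - 68 = 589
translate([164, 125, 657]) cube([1414, 647, 25]);
translate([196, 157, 0]) cube([80, 80, 657]);
translate([1466, 157, 0]) cube([80, 80, 657]);
translate([196, 660, 0]) cube([80, 80, 657]);
translate([1466, 660, 0]) cube([80, 80, 657]);
translate([276, 157, 589]) cube([1190, 80, 68]);
translate([276, 660, 589]) cube([1190, 80, 68]);
translate([196, 237, 589]) cube([80, 423, 68]);
translate([1466, 237, 589]) cube([80, 423, 68]);


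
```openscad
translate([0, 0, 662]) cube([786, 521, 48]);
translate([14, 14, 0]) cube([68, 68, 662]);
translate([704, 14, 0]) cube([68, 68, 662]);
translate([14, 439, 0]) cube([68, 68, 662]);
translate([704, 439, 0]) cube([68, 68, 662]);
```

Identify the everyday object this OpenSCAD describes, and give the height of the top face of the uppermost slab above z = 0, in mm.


A table. The table height is 710 mm.

A 786×521×48 slab sits at z = 662 on four 68 mm square posts — a table. The top surface is at 662 + 48 = 710 mm.


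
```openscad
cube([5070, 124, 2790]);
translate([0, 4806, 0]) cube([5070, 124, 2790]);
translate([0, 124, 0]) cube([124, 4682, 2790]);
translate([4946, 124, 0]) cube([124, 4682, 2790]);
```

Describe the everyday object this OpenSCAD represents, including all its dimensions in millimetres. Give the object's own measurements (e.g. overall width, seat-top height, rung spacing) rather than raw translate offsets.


The wall frame of a small rectangular building: four walls, each 2790 mm tall and 124 mm thick, enclosing a footprint 5070 mm (x) by 4930 mm (y) outside-to-outside, with no floor or roof. The front and back walls (the −y and +y sides) span the full width; the two side walls fit between them.


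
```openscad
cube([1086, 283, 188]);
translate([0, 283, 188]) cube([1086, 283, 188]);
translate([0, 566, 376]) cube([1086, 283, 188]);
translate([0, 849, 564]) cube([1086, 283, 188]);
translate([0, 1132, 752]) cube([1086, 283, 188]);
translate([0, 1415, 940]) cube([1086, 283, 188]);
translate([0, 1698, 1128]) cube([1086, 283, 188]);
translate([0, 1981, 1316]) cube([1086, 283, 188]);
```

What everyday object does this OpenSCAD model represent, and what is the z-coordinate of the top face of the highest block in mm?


A staircase. The total rise is 1504 mm.

8 identical blocks, each offset up and back from the previous — a staircase. Each step is 188 mm tall and there are 8 of them, so the total rise is 8 × 188 = 1504 mm.


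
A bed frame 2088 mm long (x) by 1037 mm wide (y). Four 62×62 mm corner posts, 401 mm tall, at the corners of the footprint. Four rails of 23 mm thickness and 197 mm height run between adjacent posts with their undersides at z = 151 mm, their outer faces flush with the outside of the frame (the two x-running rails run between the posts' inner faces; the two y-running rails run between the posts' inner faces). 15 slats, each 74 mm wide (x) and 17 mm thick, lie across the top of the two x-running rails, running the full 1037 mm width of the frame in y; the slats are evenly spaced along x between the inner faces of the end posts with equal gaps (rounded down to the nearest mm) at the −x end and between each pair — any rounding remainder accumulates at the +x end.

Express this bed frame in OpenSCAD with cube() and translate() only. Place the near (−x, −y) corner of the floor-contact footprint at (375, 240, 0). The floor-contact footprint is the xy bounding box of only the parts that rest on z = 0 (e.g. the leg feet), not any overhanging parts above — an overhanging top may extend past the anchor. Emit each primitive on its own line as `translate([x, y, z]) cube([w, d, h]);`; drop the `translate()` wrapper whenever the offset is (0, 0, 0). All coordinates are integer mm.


// slat z = rail_z + rail_h = 151 + 197 = 348
// slat gap = ⌊(1964 − 15·74) / 16⌋ = 53
translate([375, 240, 0]) cube([62, 62, 401]);
translate([375, 1215, 0]) cube([62, 62, 401]);
translate([2401, 240, 0]) cube([62, 62, 401]);
translate([2401, 1215, 0]) cube([62, 62, 401]);
translate([437, 240, 151]) cube([1964, 23, 197]);
translate([437, 1254, 151]) cube([1964, 23, 197]);
translate([375, 302, 151]) cube([23, 913, 197]);
translate([2440, 302, 151]) cube([23, 913, 197]);
translate([490, 240, 348]) cube([74, 1037, 17]);
translate([617, 240, 348]) cube([74, 1037, 17]);
translate([744, 240, 348]) cube([74, 1037, 17]);
translate([871, 240, 348]) cube([74, 1037, 17]);
translate([998, 240, 348]) cube([74, 1037, 17]);
translate([1125, 240, 348]) cube([74, 1037, 17]);
translate([1252, 240, 348]) cube([74, 1037, 17]);
translate([1379, 240, 348]) cube([74, 1037, 17]);
translate([1506, 240, 348]) cube([74, 1037, 17]);
translate([1633, 240, 348]) cube([74, 1037, 17]);
translate([1760, 240, 348]) cube([74, 1037, 17]);
translate([1887, 240, 348]) cube([74, 1037, 17]);
translate([2014, 240, 348]) cube([74, 1037, 17]);
translate([2141, 240, 348]) cube([74, 1037, 17]);
translate([2268, 240, 348]) cube([74, 1037, 17]);


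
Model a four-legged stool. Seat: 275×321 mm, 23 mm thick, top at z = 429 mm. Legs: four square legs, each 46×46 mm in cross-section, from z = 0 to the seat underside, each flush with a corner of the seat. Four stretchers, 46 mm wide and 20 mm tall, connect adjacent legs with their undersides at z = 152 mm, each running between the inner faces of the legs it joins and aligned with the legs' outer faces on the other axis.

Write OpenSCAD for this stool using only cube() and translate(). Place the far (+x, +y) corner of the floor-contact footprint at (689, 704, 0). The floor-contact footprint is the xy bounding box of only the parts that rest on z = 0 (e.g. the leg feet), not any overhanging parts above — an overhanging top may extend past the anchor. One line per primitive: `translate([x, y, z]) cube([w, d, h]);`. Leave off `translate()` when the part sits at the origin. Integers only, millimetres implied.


translate([414, 383, 406]) cube([275, 321, 23]);
translate([414, 383, 0]) cube([46, 46, 406]);
translate([643, 383, 0]) cube([46, 46, 406]);
translate([414, 658, 0]) cube([46, 46, 406]);
translate([643, 658, 0]) cube([46, 46, 406]);
translate([460, 383, 152]) cube([183, 46, 20]);
translate([460, 658, 152]) cube([183, 46, 20]);
translate([414, 429, 152]) cube([46, 229, 20]);
translate([643, 429, 152]) cube([46, 229, 20]);


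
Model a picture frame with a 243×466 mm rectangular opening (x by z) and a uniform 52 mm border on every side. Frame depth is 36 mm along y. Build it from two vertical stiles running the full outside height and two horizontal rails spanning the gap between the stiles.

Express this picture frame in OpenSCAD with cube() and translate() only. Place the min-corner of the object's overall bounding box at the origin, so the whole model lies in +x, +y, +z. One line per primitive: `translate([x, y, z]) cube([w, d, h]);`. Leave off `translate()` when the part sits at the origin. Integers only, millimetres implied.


cube([52, 36, 570]);
translate([295, 0, 0]) cube([52, 36, 570]);
translate([52, 0, 0]) cube([243, 36, 52]);
translate([52, 0, 518]) cube([243, 36, 52]);


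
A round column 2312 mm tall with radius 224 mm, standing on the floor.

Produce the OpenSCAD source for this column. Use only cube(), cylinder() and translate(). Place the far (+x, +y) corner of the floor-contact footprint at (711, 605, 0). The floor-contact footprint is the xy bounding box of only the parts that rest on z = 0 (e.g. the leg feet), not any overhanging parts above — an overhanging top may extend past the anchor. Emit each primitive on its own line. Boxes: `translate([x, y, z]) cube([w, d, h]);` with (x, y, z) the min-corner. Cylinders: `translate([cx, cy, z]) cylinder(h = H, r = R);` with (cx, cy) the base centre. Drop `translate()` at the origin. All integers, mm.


translate([487, 381, 0]) cylinder(h = 2312, r = 224);


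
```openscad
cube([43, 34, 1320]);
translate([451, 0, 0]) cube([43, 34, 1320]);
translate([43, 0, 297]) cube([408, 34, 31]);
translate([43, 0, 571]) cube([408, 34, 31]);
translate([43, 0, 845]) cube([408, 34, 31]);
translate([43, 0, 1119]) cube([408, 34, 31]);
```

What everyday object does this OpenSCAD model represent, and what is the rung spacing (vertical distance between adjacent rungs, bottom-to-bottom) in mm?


A ladder. The rung spacing is 274 mm.

Two tall 43×34 posts with 4 short bars between them — a ladder. Adjacent rungs sit at z = 297 and z = 571, so the spacing is 571 − 297 = 274 mm.
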